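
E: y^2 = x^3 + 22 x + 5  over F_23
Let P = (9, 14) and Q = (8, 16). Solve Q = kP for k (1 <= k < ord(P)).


Enumerate multiples of P until we hit Q = (8, 16):
  1P = (9, 14)
  2P = (8, 16)
Match found at i = 2.

k = 2


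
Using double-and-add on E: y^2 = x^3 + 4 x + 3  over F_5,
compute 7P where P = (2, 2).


k = 7 = 111_2 (binary, LSB first: 111)
Double-and-add from P = (2, 2):
  bit 0 = 1: acc = O + (2, 2) = (2, 2)
  bit 1 = 1: acc = (2, 2) + (2, 3) = O
  bit 2 = 1: acc = O + (2, 2) = (2, 2)

7P = (2, 2)


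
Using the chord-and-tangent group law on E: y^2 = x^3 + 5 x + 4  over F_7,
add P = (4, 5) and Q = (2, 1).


P != Q, so use the chord formula.
s = (y2 - y1) / (x2 - x1) = (3) / (5) mod 7 = 2
x3 = s^2 - x1 - x2 mod 7 = 2^2 - 4 - 2 = 5
y3 = s (x1 - x3) - y1 mod 7 = 2 * (4 - 5) - 5 = 0

P + Q = (5, 0)


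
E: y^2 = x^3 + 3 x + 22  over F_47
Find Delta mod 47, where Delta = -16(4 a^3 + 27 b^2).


4 a^3 + 27 b^2 = 4*3^3 + 27*22^2 = 108 + 13068 = 13176
Delta = -16 * (13176) = -210816
Delta mod 47 = 26

Delta = 26 (mod 47)


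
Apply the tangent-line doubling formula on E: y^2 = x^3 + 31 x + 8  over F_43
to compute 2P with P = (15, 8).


Doubling: s = (3 x1^2 + a) / (2 y1)
s = (3*15^2 + 31) / (2*8) mod 43 = 28
x3 = s^2 - 2 x1 mod 43 = 28^2 - 2*15 = 23
y3 = s (x1 - x3) - y1 mod 43 = 28 * (15 - 23) - 8 = 26

2P = (23, 26)


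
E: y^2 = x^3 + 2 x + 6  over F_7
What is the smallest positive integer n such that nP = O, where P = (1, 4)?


Compute successive multiples of P until we hit O:
  1P = (1, 4)
  2P = (2, 5)
  3P = (5, 6)
  4P = (3, 2)
  5P = (4, 6)
  6P = (4, 1)
  7P = (3, 5)
  8P = (5, 1)
  ... (continuing to 11P)
  11P = O

ord(P) = 11


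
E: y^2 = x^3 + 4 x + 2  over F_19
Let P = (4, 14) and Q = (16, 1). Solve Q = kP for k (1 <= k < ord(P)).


Enumerate multiples of P until we hit Q = (16, 1):
  1P = (4, 14)
  2P = (16, 18)
  3P = (16, 1)
Match found at i = 3.

k = 3


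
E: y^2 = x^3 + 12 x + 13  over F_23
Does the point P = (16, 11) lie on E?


Check whether y^2 = x^3 + 12 x + 13 (mod 23) for (x, y) = (16, 11).
LHS: y^2 = 11^2 mod 23 = 6
RHS: x^3 + 12 x + 13 = 16^3 + 12*16 + 13 mod 23 = 0
LHS != RHS

No, not on the curve


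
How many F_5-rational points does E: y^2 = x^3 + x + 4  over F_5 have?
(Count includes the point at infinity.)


For each x in F_5, count y with y^2 = x^3 + 1 x + 4 mod 5:
  x = 0: RHS = 4, y in [2, 3]  -> 2 point(s)
  x = 1: RHS = 1, y in [1, 4]  -> 2 point(s)
  x = 2: RHS = 4, y in [2, 3]  -> 2 point(s)
  x = 3: RHS = 4, y in [2, 3]  -> 2 point(s)
Affine points: 8. Add the point at infinity: total = 9.

#E(F_5) = 9


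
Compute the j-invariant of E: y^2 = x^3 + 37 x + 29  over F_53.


Delta = -16(4 a^3 + 27 b^2) mod 53 = 9
-1728 * (4 a)^3 = -1728 * (4*37)^3 mod 53 = 33
j = 33 * 9^(-1) mod 53 = 39

j = 39 (mod 53)


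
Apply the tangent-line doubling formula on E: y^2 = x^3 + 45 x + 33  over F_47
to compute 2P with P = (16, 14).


Doubling: s = (3 x1^2 + a) / (2 y1)
s = (3*16^2 + 45) / (2*14) mod 47 = 24
x3 = s^2 - 2 x1 mod 47 = 24^2 - 2*16 = 27
y3 = s (x1 - x3) - y1 mod 47 = 24 * (16 - 27) - 14 = 4

2P = (27, 4)


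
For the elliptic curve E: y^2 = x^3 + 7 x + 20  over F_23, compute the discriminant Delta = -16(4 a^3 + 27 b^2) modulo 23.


4 a^3 + 27 b^2 = 4*7^3 + 27*20^2 = 1372 + 10800 = 12172
Delta = -16 * (12172) = -194752
Delta mod 23 = 12

Delta = 12 (mod 23)


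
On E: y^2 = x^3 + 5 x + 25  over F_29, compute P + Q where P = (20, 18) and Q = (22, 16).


P != Q, so use the chord formula.
s = (y2 - y1) / (x2 - x1) = (27) / (2) mod 29 = 28
x3 = s^2 - x1 - x2 mod 29 = 28^2 - 20 - 22 = 17
y3 = s (x1 - x3) - y1 mod 29 = 28 * (20 - 17) - 18 = 8

P + Q = (17, 8)


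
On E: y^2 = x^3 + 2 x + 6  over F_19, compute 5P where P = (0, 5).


k = 5 = 101_2 (binary, LSB first: 101)
Double-and-add from P = (0, 5):
  bit 0 = 1: acc = O + (0, 5) = (0, 5)
  bit 1 = 0: acc unchanged = (0, 5)
  bit 2 = 1: acc = (0, 5) + (10, 0) = (14, 2)

5P = (14, 2)


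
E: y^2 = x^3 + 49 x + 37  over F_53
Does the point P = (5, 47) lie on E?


Check whether y^2 = x^3 + 49 x + 37 (mod 53) for (x, y) = (5, 47).
LHS: y^2 = 47^2 mod 53 = 36
RHS: x^3 + 49 x + 37 = 5^3 + 49*5 + 37 mod 53 = 36
LHS = RHS

Yes, on the curve


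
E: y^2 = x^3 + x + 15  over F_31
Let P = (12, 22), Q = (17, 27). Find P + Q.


P != Q, so use the chord formula.
s = (y2 - y1) / (x2 - x1) = (5) / (5) mod 31 = 1
x3 = s^2 - x1 - x2 mod 31 = 1^2 - 12 - 17 = 3
y3 = s (x1 - x3) - y1 mod 31 = 1 * (12 - 3) - 22 = 18

P + Q = (3, 18)


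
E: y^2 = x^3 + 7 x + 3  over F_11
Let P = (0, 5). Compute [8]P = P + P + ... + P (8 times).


k = 8 = 1000_2 (binary, LSB first: 0001)
Double-and-add from P = (0, 5):
  bit 0 = 0: acc unchanged = O
  bit 1 = 0: acc unchanged = O
  bit 2 = 0: acc unchanged = O
  bit 3 = 1: acc = O + (5, 3) = (5, 3)

8P = (5, 3)


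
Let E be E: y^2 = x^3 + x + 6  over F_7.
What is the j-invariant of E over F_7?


Delta = -16(4 a^3 + 27 b^2) mod 7 = 1
-1728 * (4 a)^3 = -1728 * (4*1)^3 mod 7 = 1
j = 1 * 1^(-1) mod 7 = 1

j = 1 (mod 7)


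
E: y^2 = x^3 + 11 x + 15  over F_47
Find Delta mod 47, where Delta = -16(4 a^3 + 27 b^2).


4 a^3 + 27 b^2 = 4*11^3 + 27*15^2 = 5324 + 6075 = 11399
Delta = -16 * (11399) = -182384
Delta mod 47 = 23

Delta = 23 (mod 47)


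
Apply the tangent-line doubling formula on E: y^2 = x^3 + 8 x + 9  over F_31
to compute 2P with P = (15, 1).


Doubling: s = (3 x1^2 + a) / (2 y1)
s = (3*15^2 + 8) / (2*1) mod 31 = 16
x3 = s^2 - 2 x1 mod 31 = 16^2 - 2*15 = 9
y3 = s (x1 - x3) - y1 mod 31 = 16 * (15 - 9) - 1 = 2

2P = (9, 2)


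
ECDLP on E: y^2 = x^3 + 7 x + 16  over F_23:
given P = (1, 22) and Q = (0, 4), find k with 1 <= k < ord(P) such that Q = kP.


Enumerate multiples of P until we hit Q = (0, 4):
  1P = (1, 22)
  2P = (0, 19)
  3P = (8, 3)
  4P = (4, 19)
  5P = (19, 19)
  6P = (19, 4)
  7P = (4, 4)
  8P = (8, 20)
  9P = (0, 4)
Match found at i = 9.

k = 9


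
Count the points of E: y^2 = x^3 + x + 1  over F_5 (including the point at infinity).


For each x in F_5, count y with y^2 = x^3 + 1 x + 1 mod 5:
  x = 0: RHS = 1, y in [1, 4]  -> 2 point(s)
  x = 2: RHS = 1, y in [1, 4]  -> 2 point(s)
  x = 3: RHS = 1, y in [1, 4]  -> 2 point(s)
  x = 4: RHS = 4, y in [2, 3]  -> 2 point(s)
Affine points: 8. Add the point at infinity: total = 9.

#E(F_5) = 9


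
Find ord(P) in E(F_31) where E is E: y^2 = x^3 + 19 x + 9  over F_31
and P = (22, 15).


Compute successive multiples of P until we hit O:
  1P = (22, 15)
  2P = (28, 7)
  3P = (0, 28)
  4P = (13, 29)
  5P = (21, 11)
  6P = (4, 26)
  7P = (7, 12)
  8P = (7, 19)
  ... (continuing to 15P)
  15P = O

ord(P) = 15


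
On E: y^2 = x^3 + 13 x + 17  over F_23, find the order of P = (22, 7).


Compute successive multiples of P until we hit O:
  1P = (22, 7)
  2P = (8, 9)
  3P = (1, 13)
  4P = (9, 9)
  5P = (4, 15)
  6P = (6, 14)
  7P = (19, 19)
  8P = (21, 12)
  ... (continuing to 18P)
  18P = O

ord(P) = 18


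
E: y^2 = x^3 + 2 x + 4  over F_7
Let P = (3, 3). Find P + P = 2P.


Doubling: s = (3 x1^2 + a) / (2 y1)
s = (3*3^2 + 2) / (2*3) mod 7 = 6
x3 = s^2 - 2 x1 mod 7 = 6^2 - 2*3 = 2
y3 = s (x1 - x3) - y1 mod 7 = 6 * (3 - 2) - 3 = 3

2P = (2, 3)


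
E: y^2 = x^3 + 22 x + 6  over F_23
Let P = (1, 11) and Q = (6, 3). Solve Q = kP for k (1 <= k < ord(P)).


Enumerate multiples of P until we hit Q = (6, 3):
  1P = (1, 11)
  2P = (2, 14)
  3P = (6, 20)
  4P = (22, 11)
  5P = (0, 12)
  6P = (0, 11)
  7P = (22, 12)
  8P = (6, 3)
Match found at i = 8.

k = 8


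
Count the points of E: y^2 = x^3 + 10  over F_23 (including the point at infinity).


For each x in F_23, count y with y^2 = x^3 + 0 x + 10 mod 23:
  x = 2: RHS = 18, y in [8, 15]  -> 2 point(s)
  x = 7: RHS = 8, y in [10, 13]  -> 2 point(s)
  x = 8: RHS = 16, y in [4, 19]  -> 2 point(s)
  x = 9: RHS = 3, y in [7, 16]  -> 2 point(s)
  x = 12: RHS = 13, y in [6, 17]  -> 2 point(s)
  x = 15: RHS = 4, y in [2, 21]  -> 2 point(s)
  x = 16: RHS = 12, y in [9, 14]  -> 2 point(s)
  x = 17: RHS = 1, y in [1, 22]  -> 2 point(s)
  x = 18: RHS = 0, y in [0]  -> 1 point(s)
  x = 20: RHS = 6, y in [11, 12]  -> 2 point(s)
  x = 21: RHS = 2, y in [5, 18]  -> 2 point(s)
  x = 22: RHS = 9, y in [3, 20]  -> 2 point(s)
Affine points: 23. Add the point at infinity: total = 24.

#E(F_23) = 24


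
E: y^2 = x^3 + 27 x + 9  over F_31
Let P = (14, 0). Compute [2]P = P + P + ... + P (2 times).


k = 2 = 10_2 (binary, LSB first: 01)
Double-and-add from P = (14, 0):
  bit 0 = 0: acc unchanged = O
  bit 1 = 1: acc = O + O = O

2P = O


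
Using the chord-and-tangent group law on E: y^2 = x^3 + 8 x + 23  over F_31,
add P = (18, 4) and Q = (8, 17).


P != Q, so use the chord formula.
s = (y2 - y1) / (x2 - x1) = (13) / (21) mod 31 = 8
x3 = s^2 - x1 - x2 mod 31 = 8^2 - 18 - 8 = 7
y3 = s (x1 - x3) - y1 mod 31 = 8 * (18 - 7) - 4 = 22

P + Q = (7, 22)


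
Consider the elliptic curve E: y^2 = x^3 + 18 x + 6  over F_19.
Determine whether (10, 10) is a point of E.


Check whether y^2 = x^3 + 18 x + 6 (mod 19) for (x, y) = (10, 10).
LHS: y^2 = 10^2 mod 19 = 5
RHS: x^3 + 18 x + 6 = 10^3 + 18*10 + 6 mod 19 = 8
LHS != RHS

No, not on the curve


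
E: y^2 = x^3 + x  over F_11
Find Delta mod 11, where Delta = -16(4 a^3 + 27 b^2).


4 a^3 + 27 b^2 = 4*1^3 + 27*0^2 = 4 + 0 = 4
Delta = -16 * (4) = -64
Delta mod 11 = 2

Delta = 2 (mod 11)


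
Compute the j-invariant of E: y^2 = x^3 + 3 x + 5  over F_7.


Delta = -16(4 a^3 + 27 b^2) mod 7 = 2
-1728 * (4 a)^3 = -1728 * (4*3)^3 mod 7 = 6
j = 6 * 2^(-1) mod 7 = 3

j = 3 (mod 7)


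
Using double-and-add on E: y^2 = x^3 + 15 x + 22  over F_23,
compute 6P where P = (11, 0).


k = 6 = 110_2 (binary, LSB first: 011)
Double-and-add from P = (11, 0):
  bit 0 = 0: acc unchanged = O
  bit 1 = 1: acc = O + O = O
  bit 2 = 1: acc = O + O = O

6P = O


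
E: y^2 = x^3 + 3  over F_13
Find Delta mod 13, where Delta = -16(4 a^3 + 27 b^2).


4 a^3 + 27 b^2 = 4*0^3 + 27*3^2 = 0 + 243 = 243
Delta = -16 * (243) = -3888
Delta mod 13 = 12

Delta = 12 (mod 13)


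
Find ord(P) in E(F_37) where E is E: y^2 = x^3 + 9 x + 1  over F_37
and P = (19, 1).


Compute successive multiples of P until we hit O:
  1P = (19, 1)
  2P = (6, 30)
  3P = (8, 20)
  4P = (35, 30)
  5P = (11, 32)
  6P = (33, 7)
  7P = (32, 4)
  8P = (34, 24)
  ... (continuing to 23P)
  23P = O

ord(P) = 23


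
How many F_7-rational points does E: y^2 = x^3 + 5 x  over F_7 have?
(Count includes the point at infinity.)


For each x in F_7, count y with y^2 = x^3 + 5 x + 0 mod 7:
  x = 0: RHS = 0, y in [0]  -> 1 point(s)
  x = 2: RHS = 4, y in [2, 5]  -> 2 point(s)
  x = 3: RHS = 0, y in [0]  -> 1 point(s)
  x = 4: RHS = 0, y in [0]  -> 1 point(s)
  x = 6: RHS = 1, y in [1, 6]  -> 2 point(s)
Affine points: 7. Add the point at infinity: total = 8.

#E(F_7) = 8


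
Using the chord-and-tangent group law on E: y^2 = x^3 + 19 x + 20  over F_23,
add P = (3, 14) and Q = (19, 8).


P != Q, so use the chord formula.
s = (y2 - y1) / (x2 - x1) = (17) / (16) mod 23 = 14
x3 = s^2 - x1 - x2 mod 23 = 14^2 - 3 - 19 = 13
y3 = s (x1 - x3) - y1 mod 23 = 14 * (3 - 13) - 14 = 7

P + Q = (13, 7)


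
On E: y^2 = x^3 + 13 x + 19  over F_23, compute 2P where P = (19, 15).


Doubling: s = (3 x1^2 + a) / (2 y1)
s = (3*19^2 + 13) / (2*15) mod 23 = 12
x3 = s^2 - 2 x1 mod 23 = 12^2 - 2*19 = 14
y3 = s (x1 - x3) - y1 mod 23 = 12 * (19 - 14) - 15 = 22

2P = (14, 22)


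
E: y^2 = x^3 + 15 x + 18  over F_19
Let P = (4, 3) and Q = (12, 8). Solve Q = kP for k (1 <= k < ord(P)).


Enumerate multiples of P until we hit Q = (12, 8):
  1P = (4, 3)
  2P = (12, 8)
Match found at i = 2.

k = 2


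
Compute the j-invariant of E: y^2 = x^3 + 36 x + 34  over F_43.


Delta = -16(4 a^3 + 27 b^2) mod 43 = 32
-1728 * (4 a)^3 = -1728 * (4*36)^3 mod 43 = 4
j = 4 * 32^(-1) mod 43 = 27

j = 27 (mod 43)


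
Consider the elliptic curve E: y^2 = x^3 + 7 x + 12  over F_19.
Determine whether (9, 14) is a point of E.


Check whether y^2 = x^3 + 7 x + 12 (mod 19) for (x, y) = (9, 14).
LHS: y^2 = 14^2 mod 19 = 6
RHS: x^3 + 7 x + 12 = 9^3 + 7*9 + 12 mod 19 = 6
LHS = RHS

Yes, on the curve


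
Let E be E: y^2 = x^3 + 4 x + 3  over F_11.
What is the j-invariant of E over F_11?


Delta = -16(4 a^3 + 27 b^2) mod 11 = 2
-1728 * (4 a)^3 = -1728 * (4*4)^3 mod 11 = 7
j = 7 * 2^(-1) mod 11 = 9

j = 9 (mod 11)


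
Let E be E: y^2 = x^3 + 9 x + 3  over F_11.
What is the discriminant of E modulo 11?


4 a^3 + 27 b^2 = 4*9^3 + 27*3^2 = 2916 + 243 = 3159
Delta = -16 * (3159) = -50544
Delta mod 11 = 1

Delta = 1 (mod 11)


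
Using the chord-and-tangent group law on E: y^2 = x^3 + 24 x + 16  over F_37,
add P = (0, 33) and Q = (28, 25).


P != Q, so use the chord formula.
s = (y2 - y1) / (x2 - x1) = (29) / (28) mod 37 = 5
x3 = s^2 - x1 - x2 mod 37 = 5^2 - 0 - 28 = 34
y3 = s (x1 - x3) - y1 mod 37 = 5 * (0 - 34) - 33 = 19

P + Q = (34, 19)


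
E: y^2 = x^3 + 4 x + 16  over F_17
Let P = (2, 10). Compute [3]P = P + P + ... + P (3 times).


k = 3 = 11_2 (binary, LSB first: 11)
Double-and-add from P = (2, 10):
  bit 0 = 1: acc = O + (2, 10) = (2, 10)
  bit 1 = 1: acc = (2, 10) + (15, 0) = (2, 7)

3P = (2, 7)


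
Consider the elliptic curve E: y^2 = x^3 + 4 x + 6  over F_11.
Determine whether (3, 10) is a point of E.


Check whether y^2 = x^3 + 4 x + 6 (mod 11) for (x, y) = (3, 10).
LHS: y^2 = 10^2 mod 11 = 1
RHS: x^3 + 4 x + 6 = 3^3 + 4*3 + 6 mod 11 = 1
LHS = RHS

Yes, on the curve


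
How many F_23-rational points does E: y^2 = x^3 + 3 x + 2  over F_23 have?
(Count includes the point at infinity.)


For each x in F_23, count y with y^2 = x^3 + 3 x + 2 mod 23:
  x = 0: RHS = 2, y in [5, 18]  -> 2 point(s)
  x = 1: RHS = 6, y in [11, 12]  -> 2 point(s)
  x = 2: RHS = 16, y in [4, 19]  -> 2 point(s)
  x = 4: RHS = 9, y in [3, 20]  -> 2 point(s)
  x = 5: RHS = 4, y in [2, 21]  -> 2 point(s)
  x = 6: RHS = 6, y in [11, 12]  -> 2 point(s)
  x = 8: RHS = 9, y in [3, 20]  -> 2 point(s)
  x = 11: RHS = 9, y in [3, 20]  -> 2 point(s)
  x = 12: RHS = 18, y in [8, 15]  -> 2 point(s)
  x = 15: RHS = 18, y in [8, 15]  -> 2 point(s)
  x = 16: RHS = 6, y in [11, 12]  -> 2 point(s)
  x = 18: RHS = 0, y in [0]  -> 1 point(s)
  x = 19: RHS = 18, y in [8, 15]  -> 2 point(s)
  x = 20: RHS = 12, y in [9, 14]  -> 2 point(s)
Affine points: 27. Add the point at infinity: total = 28.

#E(F_23) = 28


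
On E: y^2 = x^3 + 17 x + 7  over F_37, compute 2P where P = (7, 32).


Doubling: s = (3 x1^2 + a) / (2 y1)
s = (3*7^2 + 17) / (2*32) mod 37 = 28
x3 = s^2 - 2 x1 mod 37 = 28^2 - 2*7 = 30
y3 = s (x1 - x3) - y1 mod 37 = 28 * (7 - 30) - 32 = 27

2P = (30, 27)


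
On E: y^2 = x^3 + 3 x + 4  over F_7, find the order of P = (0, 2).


Compute successive multiples of P until we hit O:
  1P = (0, 2)
  2P = (1, 6)
  3P = (1, 1)
  4P = (0, 5)
  5P = O

ord(P) = 5


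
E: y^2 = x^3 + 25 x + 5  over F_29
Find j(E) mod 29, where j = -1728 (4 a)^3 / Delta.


Delta = -16(4 a^3 + 27 b^2) mod 29 = 24
-1728 * (4 a)^3 = -1728 * (4*25)^3 mod 29 = 3
j = 3 * 24^(-1) mod 29 = 11

j = 11 (mod 29)


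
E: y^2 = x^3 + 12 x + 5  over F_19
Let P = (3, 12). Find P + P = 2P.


Doubling: s = (3 x1^2 + a) / (2 y1)
s = (3*3^2 + 12) / (2*12) mod 19 = 4
x3 = s^2 - 2 x1 mod 19 = 4^2 - 2*3 = 10
y3 = s (x1 - x3) - y1 mod 19 = 4 * (3 - 10) - 12 = 17

2P = (10, 17)


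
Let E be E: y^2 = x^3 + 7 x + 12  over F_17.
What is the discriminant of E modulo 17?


4 a^3 + 27 b^2 = 4*7^3 + 27*12^2 = 1372 + 3888 = 5260
Delta = -16 * (5260) = -84160
Delta mod 17 = 7

Delta = 7 (mod 17)


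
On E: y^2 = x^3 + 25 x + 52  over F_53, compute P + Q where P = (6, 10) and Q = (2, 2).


P != Q, so use the chord formula.
s = (y2 - y1) / (x2 - x1) = (45) / (49) mod 53 = 2
x3 = s^2 - x1 - x2 mod 53 = 2^2 - 6 - 2 = 49
y3 = s (x1 - x3) - y1 mod 53 = 2 * (6 - 49) - 10 = 10

P + Q = (49, 10)


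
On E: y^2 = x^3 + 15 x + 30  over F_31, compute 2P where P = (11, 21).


k = 2 = 10_2 (binary, LSB first: 01)
Double-and-add from P = (11, 21):
  bit 0 = 0: acc unchanged = O
  bit 1 = 1: acc = O + (28, 12) = (28, 12)

2P = (28, 12)


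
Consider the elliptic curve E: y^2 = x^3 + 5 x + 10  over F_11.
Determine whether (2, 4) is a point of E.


Check whether y^2 = x^3 + 5 x + 10 (mod 11) for (x, y) = (2, 4).
LHS: y^2 = 4^2 mod 11 = 5
RHS: x^3 + 5 x + 10 = 2^3 + 5*2 + 10 mod 11 = 6
LHS != RHS

No, not on the curve


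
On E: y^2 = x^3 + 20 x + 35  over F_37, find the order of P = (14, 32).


Compute successive multiples of P until we hit O:
  1P = (14, 32)
  2P = (16, 23)
  3P = (18, 23)
  4P = (17, 21)
  5P = (3, 14)
  6P = (8, 35)
  7P = (6, 1)
  8P = (6, 36)
  ... (continuing to 15P)
  15P = O

ord(P) = 15


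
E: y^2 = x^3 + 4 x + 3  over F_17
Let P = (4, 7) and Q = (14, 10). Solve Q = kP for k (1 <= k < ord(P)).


Enumerate multiples of P until we hit Q = (14, 10):
  1P = (4, 7)
  2P = (11, 1)
  3P = (1, 5)
  4P = (3, 5)
  5P = (14, 7)
  6P = (16, 10)
  7P = (13, 12)
  8P = (15, 2)
  9P = (2, 6)
  10P = (7, 0)
  11P = (2, 11)
  12P = (15, 15)
  13P = (13, 5)
  14P = (16, 7)
  15P = (14, 10)
Match found at i = 15.

k = 15


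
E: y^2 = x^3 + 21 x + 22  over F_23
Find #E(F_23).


For each x in F_23, count y with y^2 = x^3 + 21 x + 22 mod 23:
  x = 2: RHS = 3, y in [7, 16]  -> 2 point(s)
  x = 4: RHS = 9, y in [3, 20]  -> 2 point(s)
  x = 7: RHS = 6, y in [11, 12]  -> 2 point(s)
  x = 8: RHS = 12, y in [9, 14]  -> 2 point(s)
  x = 10: RHS = 13, y in [6, 17]  -> 2 point(s)
  x = 12: RHS = 1, y in [1, 22]  -> 2 point(s)
  x = 13: RHS = 8, y in [10, 13]  -> 2 point(s)
  x = 14: RHS = 1, y in [1, 22]  -> 2 point(s)
  x = 15: RHS = 9, y in [3, 20]  -> 2 point(s)
  x = 17: RHS = 2, y in [5, 18]  -> 2 point(s)
  x = 19: RHS = 12, y in [9, 14]  -> 2 point(s)
  x = 20: RHS = 1, y in [1, 22]  -> 2 point(s)
  x = 21: RHS = 18, y in [8, 15]  -> 2 point(s)
  x = 22: RHS = 0, y in [0]  -> 1 point(s)
Affine points: 27. Add the point at infinity: total = 28.

#E(F_23) = 28


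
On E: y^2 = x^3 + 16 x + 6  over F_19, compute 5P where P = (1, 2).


k = 5 = 101_2 (binary, LSB first: 101)
Double-and-add from P = (1, 2):
  bit 0 = 1: acc = O + (1, 2) = (1, 2)
  bit 1 = 0: acc unchanged = (1, 2)
  bit 2 = 1: acc = (1, 2) + (15, 7) = (4, 1)

5P = (4, 1)


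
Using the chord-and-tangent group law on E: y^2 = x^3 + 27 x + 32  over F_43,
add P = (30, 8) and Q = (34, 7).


P != Q, so use the chord formula.
s = (y2 - y1) / (x2 - x1) = (42) / (4) mod 43 = 32
x3 = s^2 - x1 - x2 mod 43 = 32^2 - 30 - 34 = 14
y3 = s (x1 - x3) - y1 mod 43 = 32 * (30 - 14) - 8 = 31

P + Q = (14, 31)


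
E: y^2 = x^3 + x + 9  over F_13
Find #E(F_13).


For each x in F_13, count y with y^2 = x^3 + 1 x + 9 mod 13:
  x = 0: RHS = 9, y in [3, 10]  -> 2 point(s)
  x = 3: RHS = 0, y in [0]  -> 1 point(s)
  x = 4: RHS = 12, y in [5, 8]  -> 2 point(s)
  x = 5: RHS = 9, y in [3, 10]  -> 2 point(s)
  x = 6: RHS = 10, y in [6, 7]  -> 2 point(s)
  x = 8: RHS = 9, y in [3, 10]  -> 2 point(s)
  x = 11: RHS = 12, y in [5, 8]  -> 2 point(s)
Affine points: 13. Add the point at infinity: total = 14.

#E(F_13) = 14


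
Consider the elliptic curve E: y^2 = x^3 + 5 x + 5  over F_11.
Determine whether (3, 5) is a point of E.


Check whether y^2 = x^3 + 5 x + 5 (mod 11) for (x, y) = (3, 5).
LHS: y^2 = 5^2 mod 11 = 3
RHS: x^3 + 5 x + 5 = 3^3 + 5*3 + 5 mod 11 = 3
LHS = RHS

Yes, on the curve


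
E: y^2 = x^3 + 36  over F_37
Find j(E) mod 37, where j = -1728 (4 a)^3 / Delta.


Delta = -16(4 a^3 + 27 b^2) mod 37 = 12
-1728 * (4 a)^3 = -1728 * (4*0)^3 mod 37 = 0
j = 0 * 12^(-1) mod 37 = 0

j = 0 (mod 37)


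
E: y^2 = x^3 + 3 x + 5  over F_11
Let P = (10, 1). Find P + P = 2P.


Doubling: s = (3 x1^2 + a) / (2 y1)
s = (3*10^2 + 3) / (2*1) mod 11 = 3
x3 = s^2 - 2 x1 mod 11 = 3^2 - 2*10 = 0
y3 = s (x1 - x3) - y1 mod 11 = 3 * (10 - 0) - 1 = 7

2P = (0, 7)


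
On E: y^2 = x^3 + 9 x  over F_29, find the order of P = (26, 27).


Compute successive multiples of P until we hit O:
  1P = (26, 27)
  2P = (0, 0)
  3P = (26, 2)
  4P = O

ord(P) = 4


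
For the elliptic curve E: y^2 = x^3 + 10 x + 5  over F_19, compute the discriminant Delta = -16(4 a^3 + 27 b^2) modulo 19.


4 a^3 + 27 b^2 = 4*10^3 + 27*5^2 = 4000 + 675 = 4675
Delta = -16 * (4675) = -74800
Delta mod 19 = 3

Delta = 3 (mod 19)


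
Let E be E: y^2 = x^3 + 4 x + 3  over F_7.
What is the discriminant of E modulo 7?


4 a^3 + 27 b^2 = 4*4^3 + 27*3^2 = 256 + 243 = 499
Delta = -16 * (499) = -7984
Delta mod 7 = 3

Delta = 3 (mod 7)


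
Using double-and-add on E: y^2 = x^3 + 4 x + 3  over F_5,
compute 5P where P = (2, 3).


k = 5 = 101_2 (binary, LSB first: 101)
Double-and-add from P = (2, 3):
  bit 0 = 1: acc = O + (2, 3) = (2, 3)
  bit 1 = 0: acc unchanged = (2, 3)
  bit 2 = 1: acc = (2, 3) + (2, 3) = (2, 2)

5P = (2, 2)


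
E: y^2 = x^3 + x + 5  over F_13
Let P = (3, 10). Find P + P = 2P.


Doubling: s = (3 x1^2 + a) / (2 y1)
s = (3*3^2 + 1) / (2*10) mod 13 = 4
x3 = s^2 - 2 x1 mod 13 = 4^2 - 2*3 = 10
y3 = s (x1 - x3) - y1 mod 13 = 4 * (3 - 10) - 10 = 1

2P = (10, 1)


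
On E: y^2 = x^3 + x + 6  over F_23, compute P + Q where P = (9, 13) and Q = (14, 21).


P != Q, so use the chord formula.
s = (y2 - y1) / (x2 - x1) = (8) / (5) mod 23 = 20
x3 = s^2 - x1 - x2 mod 23 = 20^2 - 9 - 14 = 9
y3 = s (x1 - x3) - y1 mod 23 = 20 * (9 - 9) - 13 = 10

P + Q = (9, 10)


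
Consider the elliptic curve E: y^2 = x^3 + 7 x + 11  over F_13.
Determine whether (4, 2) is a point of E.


Check whether y^2 = x^3 + 7 x + 11 (mod 13) for (x, y) = (4, 2).
LHS: y^2 = 2^2 mod 13 = 4
RHS: x^3 + 7 x + 11 = 4^3 + 7*4 + 11 mod 13 = 12
LHS != RHS

No, not on the curve


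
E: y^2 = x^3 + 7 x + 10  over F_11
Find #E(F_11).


For each x in F_11, count y with y^2 = x^3 + 7 x + 10 mod 11:
  x = 3: RHS = 3, y in [5, 6]  -> 2 point(s)
  x = 4: RHS = 3, y in [5, 6]  -> 2 point(s)
  x = 5: RHS = 5, y in [4, 7]  -> 2 point(s)
  x = 6: RHS = 4, y in [2, 9]  -> 2 point(s)
Affine points: 8. Add the point at infinity: total = 9.

#E(F_11) = 9


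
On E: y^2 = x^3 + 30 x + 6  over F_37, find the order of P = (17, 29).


Compute successive multiples of P until we hit O:
  1P = (17, 29)
  2P = (13, 15)
  3P = (10, 14)
  4P = (1, 0)
  5P = (10, 23)
  6P = (13, 22)
  7P = (17, 8)
  8P = O

ord(P) = 8


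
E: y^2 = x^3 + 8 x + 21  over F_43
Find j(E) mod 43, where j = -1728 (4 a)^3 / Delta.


Delta = -16(4 a^3 + 27 b^2) mod 43 = 19
-1728 * (4 a)^3 = -1728 * (4*8)^3 mod 43 = 27
j = 27 * 19^(-1) mod 43 = 15

j = 15 (mod 43)


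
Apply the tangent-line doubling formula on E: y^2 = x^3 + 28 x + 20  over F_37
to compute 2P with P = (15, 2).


Doubling: s = (3 x1^2 + a) / (2 y1)
s = (3*15^2 + 28) / (2*2) mod 37 = 0
x3 = s^2 - 2 x1 mod 37 = 0^2 - 2*15 = 7
y3 = s (x1 - x3) - y1 mod 37 = 0 * (15 - 7) - 2 = 35

2P = (7, 35)


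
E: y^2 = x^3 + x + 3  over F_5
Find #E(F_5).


For each x in F_5, count y with y^2 = x^3 + 1 x + 3 mod 5:
  x = 1: RHS = 0, y in [0]  -> 1 point(s)
  x = 4: RHS = 1, y in [1, 4]  -> 2 point(s)
Affine points: 3. Add the point at infinity: total = 4.

#E(F_5) = 4


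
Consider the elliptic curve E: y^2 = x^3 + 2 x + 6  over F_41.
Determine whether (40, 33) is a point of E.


Check whether y^2 = x^3 + 2 x + 6 (mod 41) for (x, y) = (40, 33).
LHS: y^2 = 33^2 mod 41 = 23
RHS: x^3 + 2 x + 6 = 40^3 + 2*40 + 6 mod 41 = 3
LHS != RHS

No, not on the curve


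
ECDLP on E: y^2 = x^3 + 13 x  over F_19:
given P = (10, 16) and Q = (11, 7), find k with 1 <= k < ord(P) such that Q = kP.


Enumerate multiples of P until we hit Q = (11, 7):
  1P = (10, 16)
  2P = (6, 16)
  3P = (3, 3)
  4P = (11, 12)
  5P = (14, 0)
  6P = (11, 7)
Match found at i = 6.

k = 6


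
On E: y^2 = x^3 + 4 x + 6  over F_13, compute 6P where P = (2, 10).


k = 6 = 110_2 (binary, LSB first: 011)
Double-and-add from P = (2, 10):
  bit 0 = 0: acc unchanged = O
  bit 1 = 1: acc = O + (6, 5) = (6, 5)
  bit 2 = 1: acc = (6, 5) + (11, 4) = (8, 11)

6P = (8, 11)


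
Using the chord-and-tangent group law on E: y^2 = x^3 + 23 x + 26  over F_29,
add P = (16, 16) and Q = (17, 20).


P != Q, so use the chord formula.
s = (y2 - y1) / (x2 - x1) = (4) / (1) mod 29 = 4
x3 = s^2 - x1 - x2 mod 29 = 4^2 - 16 - 17 = 12
y3 = s (x1 - x3) - y1 mod 29 = 4 * (16 - 12) - 16 = 0

P + Q = (12, 0)


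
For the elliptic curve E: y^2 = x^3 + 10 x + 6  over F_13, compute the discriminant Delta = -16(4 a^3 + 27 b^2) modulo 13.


4 a^3 + 27 b^2 = 4*10^3 + 27*6^2 = 4000 + 972 = 4972
Delta = -16 * (4972) = -79552
Delta mod 13 = 8

Delta = 8 (mod 13)


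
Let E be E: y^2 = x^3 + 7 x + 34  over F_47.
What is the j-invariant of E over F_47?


Delta = -16(4 a^3 + 27 b^2) mod 47 = 27
-1728 * (4 a)^3 = -1728 * (4*7)^3 mod 47 = 33
j = 33 * 27^(-1) mod 47 = 43

j = 43 (mod 47)


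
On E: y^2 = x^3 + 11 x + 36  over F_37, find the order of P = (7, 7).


Compute successive multiples of P until we hit O:
  1P = (7, 7)
  2P = (22, 14)
  3P = (12, 3)
  4P = (29, 18)
  5P = (29, 19)
  6P = (12, 34)
  7P = (22, 23)
  8P = (7, 30)
  ... (continuing to 9P)
  9P = O

ord(P) = 9


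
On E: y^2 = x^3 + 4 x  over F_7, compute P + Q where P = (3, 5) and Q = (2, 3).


P != Q, so use the chord formula.
s = (y2 - y1) / (x2 - x1) = (5) / (6) mod 7 = 2
x3 = s^2 - x1 - x2 mod 7 = 2^2 - 3 - 2 = 6
y3 = s (x1 - x3) - y1 mod 7 = 2 * (3 - 6) - 5 = 3

P + Q = (6, 3)


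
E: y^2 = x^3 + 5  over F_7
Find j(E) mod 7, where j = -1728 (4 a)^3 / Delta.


Delta = -16(4 a^3 + 27 b^2) mod 7 = 1
-1728 * (4 a)^3 = -1728 * (4*0)^3 mod 7 = 0
j = 0 * 1^(-1) mod 7 = 0

j = 0 (mod 7)


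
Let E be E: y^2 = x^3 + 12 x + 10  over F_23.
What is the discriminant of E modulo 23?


4 a^3 + 27 b^2 = 4*12^3 + 27*10^2 = 6912 + 2700 = 9612
Delta = -16 * (9612) = -153792
Delta mod 23 = 9

Delta = 9 (mod 23)


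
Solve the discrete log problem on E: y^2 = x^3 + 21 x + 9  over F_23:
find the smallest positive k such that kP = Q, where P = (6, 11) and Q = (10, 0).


Enumerate multiples of P until we hit Q = (10, 0):
  1P = (6, 11)
  2P = (0, 20)
  3P = (2, 6)
  4P = (18, 20)
  5P = (1, 10)
  6P = (5, 3)
  7P = (7, 4)
  8P = (13, 15)
  9P = (17, 9)
  10P = (16, 18)
  11P = (10, 0)
Match found at i = 11.

k = 11


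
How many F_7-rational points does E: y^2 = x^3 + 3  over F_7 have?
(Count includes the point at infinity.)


For each x in F_7, count y with y^2 = x^3 + 0 x + 3 mod 7:
  x = 1: RHS = 4, y in [2, 5]  -> 2 point(s)
  x = 2: RHS = 4, y in [2, 5]  -> 2 point(s)
  x = 3: RHS = 2, y in [3, 4]  -> 2 point(s)
  x = 4: RHS = 4, y in [2, 5]  -> 2 point(s)
  x = 5: RHS = 2, y in [3, 4]  -> 2 point(s)
  x = 6: RHS = 2, y in [3, 4]  -> 2 point(s)
Affine points: 12. Add the point at infinity: total = 13.

#E(F_7) = 13


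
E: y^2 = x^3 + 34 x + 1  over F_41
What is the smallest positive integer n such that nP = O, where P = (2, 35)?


Compute successive multiples of P until we hit O:
  1P = (2, 35)
  2P = (5, 38)
  3P = (35, 14)
  4P = (0, 1)
  5P = (0, 40)
  6P = (35, 27)
  7P = (5, 3)
  8P = (2, 6)
  ... (continuing to 9P)
  9P = O

ord(P) = 9


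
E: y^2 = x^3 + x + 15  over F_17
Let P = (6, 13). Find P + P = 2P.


Doubling: s = (3 x1^2 + a) / (2 y1)
s = (3*6^2 + 1) / (2*13) mod 17 = 14
x3 = s^2 - 2 x1 mod 17 = 14^2 - 2*6 = 14
y3 = s (x1 - x3) - y1 mod 17 = 14 * (6 - 14) - 13 = 11

2P = (14, 11)


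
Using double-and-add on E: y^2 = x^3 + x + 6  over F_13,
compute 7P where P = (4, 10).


k = 7 = 111_2 (binary, LSB first: 111)
Double-and-add from P = (4, 10):
  bit 0 = 1: acc = O + (4, 10) = (4, 10)
  bit 1 = 1: acc = (4, 10) + (2, 4) = (3, 6)
  bit 2 = 1: acc = (3, 6) + (9, 9) = (11, 3)

7P = (11, 3)


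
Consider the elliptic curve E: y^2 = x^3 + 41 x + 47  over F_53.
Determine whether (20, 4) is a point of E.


Check whether y^2 = x^3 + 41 x + 47 (mod 53) for (x, y) = (20, 4).
LHS: y^2 = 4^2 mod 53 = 16
RHS: x^3 + 41 x + 47 = 20^3 + 41*20 + 47 mod 53 = 16
LHS = RHS

Yes, on the curve


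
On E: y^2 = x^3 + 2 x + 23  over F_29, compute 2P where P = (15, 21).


k = 2 = 10_2 (binary, LSB first: 01)
Double-and-add from P = (15, 21):
  bit 0 = 0: acc unchanged = O
  bit 1 = 1: acc = O + (8, 0) = (8, 0)

2P = (8, 0)


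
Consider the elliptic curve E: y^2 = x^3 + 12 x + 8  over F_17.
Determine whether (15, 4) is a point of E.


Check whether y^2 = x^3 + 12 x + 8 (mod 17) for (x, y) = (15, 4).
LHS: y^2 = 4^2 mod 17 = 16
RHS: x^3 + 12 x + 8 = 15^3 + 12*15 + 8 mod 17 = 10
LHS != RHS

No, not on the curve


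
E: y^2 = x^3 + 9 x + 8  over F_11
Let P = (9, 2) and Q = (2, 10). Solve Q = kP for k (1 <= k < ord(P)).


Enumerate multiples of P until we hit Q = (2, 10):
  1P = (9, 2)
  2P = (2, 10)
Match found at i = 2.

k = 2


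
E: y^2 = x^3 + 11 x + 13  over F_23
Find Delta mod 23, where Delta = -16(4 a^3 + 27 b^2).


4 a^3 + 27 b^2 = 4*11^3 + 27*13^2 = 5324 + 4563 = 9887
Delta = -16 * (9887) = -158192
Delta mod 23 = 2

Delta = 2 (mod 23)


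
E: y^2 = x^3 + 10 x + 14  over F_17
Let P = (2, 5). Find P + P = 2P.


Doubling: s = (3 x1^2 + a) / (2 y1)
s = (3*2^2 + 10) / (2*5) mod 17 = 9
x3 = s^2 - 2 x1 mod 17 = 9^2 - 2*2 = 9
y3 = s (x1 - x3) - y1 mod 17 = 9 * (2 - 9) - 5 = 0

2P = (9, 0)


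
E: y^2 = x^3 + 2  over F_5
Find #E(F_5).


For each x in F_5, count y with y^2 = x^3 + 0 x + 2 mod 5:
  x = 2: RHS = 0, y in [0]  -> 1 point(s)
  x = 3: RHS = 4, y in [2, 3]  -> 2 point(s)
  x = 4: RHS = 1, y in [1, 4]  -> 2 point(s)
Affine points: 5. Add the point at infinity: total = 6.

#E(F_5) = 6


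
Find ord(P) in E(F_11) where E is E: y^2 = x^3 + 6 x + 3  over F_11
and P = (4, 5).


Compute successive multiples of P until we hit O:
  1P = (4, 5)
  2P = (4, 6)
  3P = O

ord(P) = 3


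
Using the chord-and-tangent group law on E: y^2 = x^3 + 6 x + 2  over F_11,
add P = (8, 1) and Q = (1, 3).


P != Q, so use the chord formula.
s = (y2 - y1) / (x2 - x1) = (2) / (4) mod 11 = 6
x3 = s^2 - x1 - x2 mod 11 = 6^2 - 8 - 1 = 5
y3 = s (x1 - x3) - y1 mod 11 = 6 * (8 - 5) - 1 = 6

P + Q = (5, 6)


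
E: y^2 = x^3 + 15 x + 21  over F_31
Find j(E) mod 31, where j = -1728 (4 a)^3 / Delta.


Delta = -16(4 a^3 + 27 b^2) mod 31 = 22
-1728 * (4 a)^3 = -1728 * (4*15)^3 mod 31 = 29
j = 29 * 22^(-1) mod 31 = 14

j = 14 (mod 31)


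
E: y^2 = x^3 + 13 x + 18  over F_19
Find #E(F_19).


For each x in F_19, count y with y^2 = x^3 + 13 x + 18 mod 19:
  x = 4: RHS = 1, y in [1, 18]  -> 2 point(s)
  x = 8: RHS = 7, y in [8, 11]  -> 2 point(s)
  x = 9: RHS = 9, y in [3, 16]  -> 2 point(s)
  x = 13: RHS = 9, y in [3, 16]  -> 2 point(s)
  x = 15: RHS = 16, y in [4, 15]  -> 2 point(s)
  x = 16: RHS = 9, y in [3, 16]  -> 2 point(s)
  x = 18: RHS = 4, y in [2, 17]  -> 2 point(s)
Affine points: 14. Add the point at infinity: total = 15.

#E(F_19) = 15


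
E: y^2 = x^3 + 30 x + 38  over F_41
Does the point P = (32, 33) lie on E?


Check whether y^2 = x^3 + 30 x + 38 (mod 41) for (x, y) = (32, 33).
LHS: y^2 = 33^2 mod 41 = 23
RHS: x^3 + 30 x + 38 = 32^3 + 30*32 + 38 mod 41 = 23
LHS = RHS

Yes, on the curve


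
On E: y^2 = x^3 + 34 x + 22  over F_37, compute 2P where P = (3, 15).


Doubling: s = (3 x1^2 + a) / (2 y1)
s = (3*3^2 + 34) / (2*15) mod 37 = 23
x3 = s^2 - 2 x1 mod 37 = 23^2 - 2*3 = 5
y3 = s (x1 - x3) - y1 mod 37 = 23 * (3 - 5) - 15 = 13

2P = (5, 13)


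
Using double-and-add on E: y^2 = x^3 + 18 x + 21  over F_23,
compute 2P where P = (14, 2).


k = 2 = 10_2 (binary, LSB first: 01)
Double-and-add from P = (14, 2):
  bit 0 = 0: acc unchanged = O
  bit 1 = 1: acc = O + (22, 5) = (22, 5)

2P = (22, 5)


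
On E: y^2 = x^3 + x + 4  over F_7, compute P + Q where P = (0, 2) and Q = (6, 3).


P != Q, so use the chord formula.
s = (y2 - y1) / (x2 - x1) = (1) / (6) mod 7 = 6
x3 = s^2 - x1 - x2 mod 7 = 6^2 - 0 - 6 = 2
y3 = s (x1 - x3) - y1 mod 7 = 6 * (0 - 2) - 2 = 0

P + Q = (2, 0)


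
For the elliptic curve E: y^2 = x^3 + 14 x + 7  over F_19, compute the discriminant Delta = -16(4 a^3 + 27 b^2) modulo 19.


4 a^3 + 27 b^2 = 4*14^3 + 27*7^2 = 10976 + 1323 = 12299
Delta = -16 * (12299) = -196784
Delta mod 19 = 18

Delta = 18 (mod 19)


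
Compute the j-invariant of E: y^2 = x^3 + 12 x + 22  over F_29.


Delta = -16(4 a^3 + 27 b^2) mod 29 = 16
-1728 * (4 a)^3 = -1728 * (4*12)^3 mod 29 = 6
j = 6 * 16^(-1) mod 29 = 4

j = 4 (mod 29)


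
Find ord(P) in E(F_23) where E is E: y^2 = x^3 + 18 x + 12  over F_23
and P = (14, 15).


Compute successive multiples of P until we hit O:
  1P = (14, 15)
  2P = (1, 13)
  3P = (20, 0)
  4P = (1, 10)
  5P = (14, 8)
  6P = O

ord(P) = 6


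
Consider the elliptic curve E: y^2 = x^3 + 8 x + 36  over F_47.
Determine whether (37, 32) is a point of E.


Check whether y^2 = x^3 + 8 x + 36 (mod 47) for (x, y) = (37, 32).
LHS: y^2 = 32^2 mod 47 = 37
RHS: x^3 + 8 x + 36 = 37^3 + 8*37 + 36 mod 47 = 37
LHS = RHS

Yes, on the curve


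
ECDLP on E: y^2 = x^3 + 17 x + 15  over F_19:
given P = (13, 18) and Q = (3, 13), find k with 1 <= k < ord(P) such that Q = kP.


Enumerate multiples of P until we hit Q = (3, 13):
  1P = (13, 18)
  2P = (9, 17)
  3P = (3, 13)
Match found at i = 3.

k = 3


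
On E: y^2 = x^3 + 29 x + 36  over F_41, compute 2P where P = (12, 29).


Doubling: s = (3 x1^2 + a) / (2 y1)
s = (3*12^2 + 29) / (2*29) mod 41 = 3
x3 = s^2 - 2 x1 mod 41 = 3^2 - 2*12 = 26
y3 = s (x1 - x3) - y1 mod 41 = 3 * (12 - 26) - 29 = 11

2P = (26, 11)


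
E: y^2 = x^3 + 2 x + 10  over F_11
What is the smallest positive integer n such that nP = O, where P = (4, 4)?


Compute successive multiples of P until we hit O:
  1P = (4, 4)
  2P = (7, 2)
  3P = (9, 3)
  4P = (2, 0)
  5P = (9, 8)
  6P = (7, 9)
  7P = (4, 7)
  8P = O

ord(P) = 8


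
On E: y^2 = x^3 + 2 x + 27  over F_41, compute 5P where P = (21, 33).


k = 5 = 101_2 (binary, LSB first: 101)
Double-and-add from P = (21, 33):
  bit 0 = 1: acc = O + (21, 33) = (21, 33)
  bit 1 = 0: acc unchanged = (21, 33)
  bit 2 = 1: acc = (21, 33) + (6, 3) = (18, 14)

5P = (18, 14)


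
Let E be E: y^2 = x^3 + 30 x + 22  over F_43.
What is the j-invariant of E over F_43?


Delta = -16(4 a^3 + 27 b^2) mod 43 = 19
-1728 * (4 a)^3 = -1728 * (4*30)^3 mod 43 = 27
j = 27 * 19^(-1) mod 43 = 15

j = 15 (mod 43)


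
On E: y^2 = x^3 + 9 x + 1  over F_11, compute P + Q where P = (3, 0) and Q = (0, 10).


P != Q, so use the chord formula.
s = (y2 - y1) / (x2 - x1) = (10) / (8) mod 11 = 4
x3 = s^2 - x1 - x2 mod 11 = 4^2 - 3 - 0 = 2
y3 = s (x1 - x3) - y1 mod 11 = 4 * (3 - 2) - 0 = 4

P + Q = (2, 4)


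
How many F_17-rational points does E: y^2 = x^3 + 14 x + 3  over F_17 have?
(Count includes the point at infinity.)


For each x in F_17, count y with y^2 = x^3 + 14 x + 3 mod 17:
  x = 1: RHS = 1, y in [1, 16]  -> 2 point(s)
  x = 3: RHS = 4, y in [2, 15]  -> 2 point(s)
  x = 4: RHS = 4, y in [2, 15]  -> 2 point(s)
  x = 7: RHS = 2, y in [6, 11]  -> 2 point(s)
  x = 8: RHS = 15, y in [7, 10]  -> 2 point(s)
  x = 9: RHS = 8, y in [5, 12]  -> 2 point(s)
  x = 10: RHS = 4, y in [2, 15]  -> 2 point(s)
  x = 11: RHS = 9, y in [3, 14]  -> 2 point(s)
  x = 13: RHS = 2, y in [6, 11]  -> 2 point(s)
  x = 14: RHS = 2, y in [6, 11]  -> 2 point(s)
  x = 15: RHS = 1, y in [1, 16]  -> 2 point(s)
Affine points: 22. Add the point at infinity: total = 23.

#E(F_17) = 23


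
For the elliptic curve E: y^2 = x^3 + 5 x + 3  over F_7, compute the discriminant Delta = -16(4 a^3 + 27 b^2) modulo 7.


4 a^3 + 27 b^2 = 4*5^3 + 27*3^2 = 500 + 243 = 743
Delta = -16 * (743) = -11888
Delta mod 7 = 5

Delta = 5 (mod 7)


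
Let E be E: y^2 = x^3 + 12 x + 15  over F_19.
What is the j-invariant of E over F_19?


Delta = -16(4 a^3 + 27 b^2) mod 19 = 11
-1728 * (4 a)^3 = -1728 * (4*12)^3 mod 19 = 12
j = 12 * 11^(-1) mod 19 = 8

j = 8 (mod 19)


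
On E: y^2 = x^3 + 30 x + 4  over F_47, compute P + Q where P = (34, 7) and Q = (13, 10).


P != Q, so use the chord formula.
s = (y2 - y1) / (x2 - x1) = (3) / (26) mod 47 = 20
x3 = s^2 - x1 - x2 mod 47 = 20^2 - 34 - 13 = 24
y3 = s (x1 - x3) - y1 mod 47 = 20 * (34 - 24) - 7 = 5

P + Q = (24, 5)


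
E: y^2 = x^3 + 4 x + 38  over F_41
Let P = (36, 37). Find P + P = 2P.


Doubling: s = (3 x1^2 + a) / (2 y1)
s = (3*36^2 + 4) / (2*37) mod 41 = 26
x3 = s^2 - 2 x1 mod 41 = 26^2 - 2*36 = 30
y3 = s (x1 - x3) - y1 mod 41 = 26 * (36 - 30) - 37 = 37

2P = (30, 37)


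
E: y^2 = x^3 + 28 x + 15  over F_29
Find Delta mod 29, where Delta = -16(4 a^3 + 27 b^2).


4 a^3 + 27 b^2 = 4*28^3 + 27*15^2 = 87808 + 6075 = 93883
Delta = -16 * (93883) = -1502128
Delta mod 29 = 14

Delta = 14 (mod 29)


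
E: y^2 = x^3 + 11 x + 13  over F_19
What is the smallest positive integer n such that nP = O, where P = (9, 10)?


Compute successive multiples of P until we hit O:
  1P = (9, 10)
  2P = (12, 7)
  3P = (18, 18)
  4P = (1, 14)
  5P = (14, 2)
  6P = (13, 4)
  7P = (4, 11)
  8P = (3, 4)
  ... (continuing to 22P)
  22P = O

ord(P) = 22


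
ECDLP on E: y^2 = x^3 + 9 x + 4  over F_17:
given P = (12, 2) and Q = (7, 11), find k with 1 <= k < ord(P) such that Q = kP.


Enumerate multiples of P until we hit Q = (7, 11):
  1P = (12, 2)
  2P = (9, 10)
  3P = (5, 2)
  4P = (0, 15)
  5P = (7, 11)
Match found at i = 5.

k = 5


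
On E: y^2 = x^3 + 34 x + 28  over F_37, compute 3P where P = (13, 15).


k = 3 = 11_2 (binary, LSB first: 11)
Double-and-add from P = (13, 15):
  bit 0 = 1: acc = O + (13, 15) = (13, 15)
  bit 1 = 1: acc = (13, 15) + (15, 18) = (2, 20)

3P = (2, 20)


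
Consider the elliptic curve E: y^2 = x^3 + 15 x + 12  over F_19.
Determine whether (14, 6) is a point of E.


Check whether y^2 = x^3 + 15 x + 12 (mod 19) for (x, y) = (14, 6).
LHS: y^2 = 6^2 mod 19 = 17
RHS: x^3 + 15 x + 12 = 14^3 + 15*14 + 12 mod 19 = 2
LHS != RHS

No, not on the curve


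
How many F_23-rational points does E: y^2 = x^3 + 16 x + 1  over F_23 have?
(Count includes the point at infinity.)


For each x in F_23, count y with y^2 = x^3 + 16 x + 1 mod 23:
  x = 0: RHS = 1, y in [1, 22]  -> 2 point(s)
  x = 1: RHS = 18, y in [8, 15]  -> 2 point(s)
  x = 2: RHS = 18, y in [8, 15]  -> 2 point(s)
  x = 9: RHS = 0, y in [0]  -> 1 point(s)
  x = 11: RHS = 13, y in [6, 17]  -> 2 point(s)
  x = 12: RHS = 12, y in [9, 14]  -> 2 point(s)
  x = 14: RHS = 2, y in [5, 18]  -> 2 point(s)
  x = 16: RHS = 6, y in [11, 12]  -> 2 point(s)
  x = 18: RHS = 3, y in [7, 16]  -> 2 point(s)
  x = 20: RHS = 18, y in [8, 15]  -> 2 point(s)
Affine points: 19. Add the point at infinity: total = 20.

#E(F_23) = 20


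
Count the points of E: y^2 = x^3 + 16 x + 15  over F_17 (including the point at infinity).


For each x in F_17, count y with y^2 = x^3 + 16 x + 15 mod 17:
  x = 0: RHS = 15, y in [7, 10]  -> 2 point(s)
  x = 1: RHS = 15, y in [7, 10]  -> 2 point(s)
  x = 2: RHS = 4, y in [2, 15]  -> 2 point(s)
  x = 5: RHS = 16, y in [4, 13]  -> 2 point(s)
  x = 6: RHS = 4, y in [2, 15]  -> 2 point(s)
  x = 8: RHS = 9, y in [3, 14]  -> 2 point(s)
  x = 9: RHS = 4, y in [2, 15]  -> 2 point(s)
  x = 10: RHS = 2, y in [6, 11]  -> 2 point(s)
  x = 11: RHS = 9, y in [3, 14]  -> 2 point(s)
  x = 14: RHS = 8, y in [5, 12]  -> 2 point(s)
  x = 15: RHS = 9, y in [3, 14]  -> 2 point(s)
  x = 16: RHS = 15, y in [7, 10]  -> 2 point(s)
Affine points: 24. Add the point at infinity: total = 25.

#E(F_17) = 25


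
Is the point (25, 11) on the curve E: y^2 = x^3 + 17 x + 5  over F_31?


Check whether y^2 = x^3 + 17 x + 5 (mod 31) for (x, y) = (25, 11).
LHS: y^2 = 11^2 mod 31 = 28
RHS: x^3 + 17 x + 5 = 25^3 + 17*25 + 5 mod 31 = 28
LHS = RHS

Yes, on the curve


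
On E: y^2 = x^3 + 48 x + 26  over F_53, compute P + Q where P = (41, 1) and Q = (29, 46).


P != Q, so use the chord formula.
s = (y2 - y1) / (x2 - x1) = (45) / (41) mod 53 = 36
x3 = s^2 - x1 - x2 mod 53 = 36^2 - 41 - 29 = 7
y3 = s (x1 - x3) - y1 mod 53 = 36 * (41 - 7) - 1 = 4

P + Q = (7, 4)
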